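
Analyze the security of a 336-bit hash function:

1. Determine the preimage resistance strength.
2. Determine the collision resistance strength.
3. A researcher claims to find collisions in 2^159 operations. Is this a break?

Step 1: Preimage resistance requires brute-force of 2^336 operations.
Step 2: Collision resistance (birthday bound) = 2^(336/2) = 2^168.
Step 3: The claimed attack costs 2^159 operations.
Step 4: Since 2^159 < 2^168, the claimed attack beats the generic birthday bound, so collision resistance is broken.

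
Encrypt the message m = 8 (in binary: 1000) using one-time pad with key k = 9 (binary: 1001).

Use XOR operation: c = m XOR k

Step 1: Write out the XOR operation bit by bit:
  Message: 1000
  Key:     1001
  XOR:     0001
Step 2: Convert to decimal: 0001 = 1.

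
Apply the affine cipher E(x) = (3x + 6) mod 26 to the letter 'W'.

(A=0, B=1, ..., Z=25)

Step 1: Convert 'W' to number: x = 22.
Step 2: E(22) = (3 * 22 + 6) mod 26 = 72 mod 26 = 20.
Step 3: Convert 20 back to letter: U.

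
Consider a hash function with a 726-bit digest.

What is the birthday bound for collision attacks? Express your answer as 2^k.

Step 1: The birthday paradox gives collision probability ~50% after sqrt(2^n) = 2^(n/2) hashes.
Step 2: For 726-bit output: 2^(726/2) = 2^363.
Step 3: Approximately 2^363 hash computations needed.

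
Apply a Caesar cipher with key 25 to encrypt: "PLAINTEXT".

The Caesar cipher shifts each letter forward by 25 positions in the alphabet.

Step 1: For each letter, shift forward by 25 positions (mod 26).
  P (position 15) -> position (15+25) mod 26 = 14 -> O
  L (position 11) -> position (11+25) mod 26 = 10 -> K
  A (position 0) -> position (0+25) mod 26 = 25 -> Z
  I (position 8) -> position (8+25) mod 26 = 7 -> H
  N (position 13) -> position (13+25) mod 26 = 12 -> M
  T (position 19) -> position (19+25) mod 26 = 18 -> S
  E (position 4) -> position (4+25) mod 26 = 3 -> D
  X (position 23) -> position (23+25) mod 26 = 22 -> W
  T (position 19) -> position (19+25) mod 26 = 18 -> S
Result: OKZHMSDWS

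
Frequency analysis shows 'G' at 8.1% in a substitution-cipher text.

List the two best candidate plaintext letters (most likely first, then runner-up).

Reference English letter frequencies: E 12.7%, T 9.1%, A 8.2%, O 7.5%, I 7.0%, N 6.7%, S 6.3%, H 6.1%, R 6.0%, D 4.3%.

Step 1: Observed frequency of 'G' is 8.1%.
Step 2: Compute distances to each reference frequency and sort:
  A (8.2%): difference = 0.1% <-- BEST
  O (7.5%): difference = 0.6% <-- RUNNER-UP
  T (9.1%): difference = 1.0%
  I (7.0%): difference = 1.1%
  N (6.7%): difference = 1.4%
Step 3: Most likely is 'A' (8.2%, diff 0.1%); second most likely is 'O' (7.5%, diff 0.6%).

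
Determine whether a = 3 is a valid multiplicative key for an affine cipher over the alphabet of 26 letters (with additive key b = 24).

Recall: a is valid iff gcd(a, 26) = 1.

Step 1: Compute gcd(3, 26).
Step 2: gcd(3, 26) = 1.
Since gcd = 1, 3 is coprime with 26, so it is a valid key.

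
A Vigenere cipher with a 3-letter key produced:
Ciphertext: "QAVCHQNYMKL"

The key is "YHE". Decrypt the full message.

Step 1: Key 'YHE' has length 3. Extended key: YHEYHEYHEYH
Step 2: Decrypt each position:
  Q(16) - Y(24) = 18 = S
  A(0) - H(7) = 19 = T
  V(21) - E(4) = 17 = R
  C(2) - Y(24) = 4 = E
  H(7) - H(7) = 0 = A
  Q(16) - E(4) = 12 = M
  N(13) - Y(24) = 15 = P
  Y(24) - H(7) = 17 = R
  M(12) - E(4) = 8 = I
  K(10) - Y(24) = 12 = M
  L(11) - H(7) = 4 = E
Plaintext: STREAMPRIME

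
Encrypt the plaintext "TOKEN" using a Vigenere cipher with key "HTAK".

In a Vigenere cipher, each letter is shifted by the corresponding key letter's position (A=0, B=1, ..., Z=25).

Step 1: Repeat key to match plaintext length:
  Plaintext: TOKEN
  Key:       HTAKH
Step 2: Encrypt each letter:
  T(19) + H(7) = (19+7) mod 26 = 0 = A
  O(14) + T(19) = (14+19) mod 26 = 7 = H
  K(10) + A(0) = (10+0) mod 26 = 10 = K
  E(4) + K(10) = (4+10) mod 26 = 14 = O
  N(13) + H(7) = (13+7) mod 26 = 20 = U
Ciphertext: AHKOU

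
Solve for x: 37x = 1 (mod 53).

Step 1: We need x such that 37 * x = 1 (mod 53).
Step 2: Using the extended Euclidean algorithm or trial:
  37 * 43 = 1591 = 30 * 53 + 1.
Step 3: Since 1591 mod 53 = 1, the inverse is x = 43.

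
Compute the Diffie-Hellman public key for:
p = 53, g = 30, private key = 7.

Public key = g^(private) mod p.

Step 1: A = g^a mod p = 30^7 mod 53.
  30^1 mod 53 = 30
  30^2 mod 53 = (30 * 30) mod 53 = 52
  30^3 mod 53 = (52 * 30) mod 53 = 23
  30^4 mod 53 = (23 * 30) mod 53 = 1
  30^5 mod 53 = (1 * 30) mod 53 = 30
  30^6 mod 53 = (30 * 30) mod 53 = 52
  30^7 mod 53 = (52 * 30) mod 53 = 23
Result: A = 23.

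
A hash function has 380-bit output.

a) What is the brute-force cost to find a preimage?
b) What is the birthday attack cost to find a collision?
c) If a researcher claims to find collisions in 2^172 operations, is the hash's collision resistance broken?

Step 1: Preimage resistance requires brute-force of 2^380 operations.
Step 2: Collision resistance (birthday bound) = 2^(380/2) = 2^190.
Step 3: The claimed attack costs 2^172 operations.
Step 4: Since 2^172 < 2^190, the claimed attack beats the generic birthday bound, so collision resistance is broken.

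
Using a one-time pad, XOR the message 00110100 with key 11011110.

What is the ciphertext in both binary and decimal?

Step 1: Write out the XOR operation bit by bit:
  Message: 00110100
  Key:     11011110
  XOR:     11101010
Step 2: Convert to decimal: 11101010 = 234.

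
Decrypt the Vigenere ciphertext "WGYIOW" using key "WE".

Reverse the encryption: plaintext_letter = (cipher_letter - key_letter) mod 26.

Step 1: Extend key: WEWEWE
Step 2: Decrypt each letter (c - k) mod 26:
  W(22) - W(22) = (22-22) mod 26 = 0 = A
  G(6) - E(4) = (6-4) mod 26 = 2 = C
  Y(24) - W(22) = (24-22) mod 26 = 2 = C
  I(8) - E(4) = (8-4) mod 26 = 4 = E
  O(14) - W(22) = (14-22) mod 26 = 18 = S
  W(22) - E(4) = (22-4) mod 26 = 18 = S
Plaintext: ACCESS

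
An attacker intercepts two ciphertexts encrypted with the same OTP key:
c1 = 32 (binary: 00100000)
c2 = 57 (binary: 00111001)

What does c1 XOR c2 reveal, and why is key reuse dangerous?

Step 1: c1 XOR c2 = (m1 XOR k) XOR (m2 XOR k).
Step 2: By XOR associativity/commutativity: = m1 XOR m2 XOR k XOR k = m1 XOR m2.
Step 3: 00100000 XOR 00111001 = 00011001 = 25.
Step 4: The key cancels out! An attacker learns m1 XOR m2 = 25, revealing the relationship between plaintexts.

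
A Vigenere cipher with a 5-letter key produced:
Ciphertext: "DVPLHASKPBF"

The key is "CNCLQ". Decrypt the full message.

Step 1: Key 'CNCLQ' has length 5. Extended key: CNCLQCNCLQC
Step 2: Decrypt each position:
  D(3) - C(2) = 1 = B
  V(21) - N(13) = 8 = I
  P(15) - C(2) = 13 = N
  L(11) - L(11) = 0 = A
  H(7) - Q(16) = 17 = R
  A(0) - C(2) = 24 = Y
  S(18) - N(13) = 5 = F
  K(10) - C(2) = 8 = I
  P(15) - L(11) = 4 = E
  B(1) - Q(16) = 11 = L
  F(5) - C(2) = 3 = D
Plaintext: BINARYFIELD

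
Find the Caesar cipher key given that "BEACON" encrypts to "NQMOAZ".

Step 1: Compare first letters: B (position 1) -> N (position 13).
Step 2: Shift = (13 - 1) mod 26 = 12.
The shift value is 12.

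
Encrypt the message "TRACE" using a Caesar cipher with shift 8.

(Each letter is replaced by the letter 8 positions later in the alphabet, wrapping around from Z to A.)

Step 1: For each letter, shift forward by 8 positions (mod 26).
  T (position 19) -> position (19+8) mod 26 = 1 -> B
  R (position 17) -> position (17+8) mod 26 = 25 -> Z
  A (position 0) -> position (0+8) mod 26 = 8 -> I
  C (position 2) -> position (2+8) mod 26 = 10 -> K
  E (position 4) -> position (4+8) mod 26 = 12 -> M
Result: BZIKM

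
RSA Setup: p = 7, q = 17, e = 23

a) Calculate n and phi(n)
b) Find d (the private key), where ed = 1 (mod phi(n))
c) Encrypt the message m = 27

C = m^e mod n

Step 1: n = 7 * 17 = 119.
Step 2: phi(n) = (7-1)(17-1) = 6 * 16 = 96.
Step 3: Find d = 23^(-1) mod 96 = 71.
  Verify: 23 * 71 = 1633 = 1 (mod 96).
Step 4: C = 27^23 mod 119 = 90.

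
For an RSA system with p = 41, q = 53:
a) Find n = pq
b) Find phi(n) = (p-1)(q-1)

Step 1: n = p * q = 41 * 53 = 2173.
Step 2: phi(n) = (p-1)(q-1) = 40 * 52 = 2080.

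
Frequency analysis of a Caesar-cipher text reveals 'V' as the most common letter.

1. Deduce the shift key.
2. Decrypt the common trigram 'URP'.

Step 1: In English, 'E' is the most frequent letter (12.7%).
Step 2: The most frequent ciphertext letter is 'V' (position 21).
Step 3: Shift = (21 - 4) mod 26 = 17.
Step 4: Decrypt 'URP' by shifting back 17:
  U -> D
  R -> A
  P -> Y
Step 5: 'URP' decrypts to 'DAY'.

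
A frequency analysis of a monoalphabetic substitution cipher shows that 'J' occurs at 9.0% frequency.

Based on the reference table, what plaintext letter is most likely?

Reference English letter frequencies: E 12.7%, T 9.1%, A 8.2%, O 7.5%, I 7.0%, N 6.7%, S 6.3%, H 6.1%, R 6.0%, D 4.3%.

Step 1: The observed frequency is 9.0%.
Step 2: Compare with English frequencies:
  E: 12.7% (difference: 3.7%)
  T: 9.1% (difference: 0.1%) <-- closest
  A: 8.2% (difference: 0.8%)
  O: 7.5% (difference: 1.5%)
  I: 7.0% (difference: 2.0%)
  N: 6.7% (difference: 2.3%)
  S: 6.3% (difference: 2.7%)
  H: 6.1% (difference: 2.9%)
  R: 6.0% (difference: 3.0%)
  D: 4.3% (difference: 4.7%)
Step 3: 'J' most likely represents 'T' (frequency 9.1%).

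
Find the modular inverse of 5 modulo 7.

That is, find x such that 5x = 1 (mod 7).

Step 1: We need x such that 5 * x = 1 (mod 7).
Step 2: Using the extended Euclidean algorithm or trial:
  5 * 3 = 15 = 2 * 7 + 1.
Step 3: Since 15 mod 7 = 1, the inverse is x = 3.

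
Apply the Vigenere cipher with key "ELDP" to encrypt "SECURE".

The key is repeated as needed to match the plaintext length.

Step 1: Repeat key to match plaintext length:
  Plaintext: SECURE
  Key:       ELDPEL
Step 2: Encrypt each letter:
  S(18) + E(4) = (18+4) mod 26 = 22 = W
  E(4) + L(11) = (4+11) mod 26 = 15 = P
  C(2) + D(3) = (2+3) mod 26 = 5 = F
  U(20) + P(15) = (20+15) mod 26 = 9 = J
  R(17) + E(4) = (17+4) mod 26 = 21 = V
  E(4) + L(11) = (4+11) mod 26 = 15 = P
Ciphertext: WPFJVP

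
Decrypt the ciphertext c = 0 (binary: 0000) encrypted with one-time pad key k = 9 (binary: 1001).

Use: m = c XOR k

Step 1: XOR ciphertext with key:
  Ciphertext: 0000
  Key:        1001
  XOR:        1001
Step 2: Plaintext = 1001 = 9 in decimal.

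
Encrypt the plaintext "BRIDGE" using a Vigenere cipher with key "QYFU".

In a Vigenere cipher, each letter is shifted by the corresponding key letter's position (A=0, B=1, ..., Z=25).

Step 1: Repeat key to match plaintext length:
  Plaintext: BRIDGE
  Key:       QYFUQY
Step 2: Encrypt each letter:
  B(1) + Q(16) = (1+16) mod 26 = 17 = R
  R(17) + Y(24) = (17+24) mod 26 = 15 = P
  I(8) + F(5) = (8+5) mod 26 = 13 = N
  D(3) + U(20) = (3+20) mod 26 = 23 = X
  G(6) + Q(16) = (6+16) mod 26 = 22 = W
  E(4) + Y(24) = (4+24) mod 26 = 2 = C
Ciphertext: RPNXWC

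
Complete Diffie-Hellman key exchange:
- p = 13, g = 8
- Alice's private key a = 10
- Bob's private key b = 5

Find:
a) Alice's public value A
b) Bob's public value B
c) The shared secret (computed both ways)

Step 1: A = g^a mod p = 8^10 mod 13 = 12.
Step 2: B = g^b mod p = 8^5 mod 13 = 8.
Step 3: Alice computes s = B^a mod p = 8^10 mod 13 = 12.
Step 4: Bob computes s = A^b mod p = 12^5 mod 13 = 12.
Both sides agree: shared secret = 12.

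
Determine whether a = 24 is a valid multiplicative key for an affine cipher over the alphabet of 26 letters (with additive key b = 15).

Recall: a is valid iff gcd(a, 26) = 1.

Step 1: Compute gcd(24, 26).
Step 2: gcd(24, 26) = 2.
Since gcd = 2 != 1, 24 shares a common factor with 26, so it cannot be used.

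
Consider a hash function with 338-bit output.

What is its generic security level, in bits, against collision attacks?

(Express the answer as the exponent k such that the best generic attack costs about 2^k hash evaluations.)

Step 1: The hash has a 338-bit output.
Step 2: Collision resistance means it should be infeasible to find any x != y with h(x) = h(y).
By the birthday bound, a generic collision search succeeds after about sqrt(2^338) = 2^(338/2) = 2^169 evaluations.
Step 3: Security level = 169 bits.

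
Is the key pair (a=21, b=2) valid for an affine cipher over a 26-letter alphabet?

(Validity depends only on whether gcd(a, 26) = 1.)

Step 1: Compute gcd(21, 26).
Step 2: gcd(21, 26) = 1.
Since gcd = 1, 21 is coprime with 26, so it is a valid key.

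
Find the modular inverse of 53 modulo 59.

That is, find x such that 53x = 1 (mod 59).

Step 1: We need x such that 53 * x = 1 (mod 59).
Step 2: Using the extended Euclidean algorithm or trial:
  53 * 49 = 2597 = 44 * 59 + 1.
Step 3: Since 2597 mod 59 = 1, the inverse is x = 49.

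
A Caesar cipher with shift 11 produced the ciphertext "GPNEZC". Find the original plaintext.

Step 1: Reverse the shift by subtracting 11 from each letter position.
  G (position 6) -> position (6-11) mod 26 = 21 -> V
  P (position 15) -> position (15-11) mod 26 = 4 -> E
  N (position 13) -> position (13-11) mod 26 = 2 -> C
  E (position 4) -> position (4-11) mod 26 = 19 -> T
  Z (position 25) -> position (25-11) mod 26 = 14 -> O
  C (position 2) -> position (2-11) mod 26 = 17 -> R
Decrypted message: VECTOR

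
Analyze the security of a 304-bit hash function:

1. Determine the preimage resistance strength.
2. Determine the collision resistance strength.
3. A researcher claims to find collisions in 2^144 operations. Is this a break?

Step 1: Preimage resistance requires brute-force of 2^304 operations.
Step 2: Collision resistance (birthday bound) = 2^(304/2) = 2^152.
Step 3: The claimed attack costs 2^144 operations.
Step 4: Since 2^144 < 2^152, the claimed attack beats the generic birthday bound, so collision resistance is broken.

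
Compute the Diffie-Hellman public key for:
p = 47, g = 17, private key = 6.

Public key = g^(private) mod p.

Step 1: A = g^a mod p = 17^6 mod 47.
  17^1 mod 47 = 17
  17^2 mod 47 = (17 * 17) mod 47 = 7
  17^3 mod 47 = (7 * 17) mod 47 = 25
  17^4 mod 47 = (25 * 17) mod 47 = 2
  17^5 mod 47 = (2 * 17) mod 47 = 34
  17^6 mod 47 = (34 * 17) mod 47 = 14
Result: A = 14.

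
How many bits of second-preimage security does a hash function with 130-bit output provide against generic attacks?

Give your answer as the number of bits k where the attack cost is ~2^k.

Step 1: The hash has a 130-bit output.
Step 2: Second-preimage resistance means: given a specific input x, it should be infeasible to find a different y with h(y) = h(x).
With a 130-bit output, a generic search for a second preimage costs about 2^130 evaluations (each trial matches the fixed target with probability 2^-130).
Step 3: Security level = 130 bits.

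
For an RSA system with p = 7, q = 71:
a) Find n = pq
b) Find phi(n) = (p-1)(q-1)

Step 1: n = p * q = 7 * 71 = 497.
Step 2: phi(n) = (p-1)(q-1) = 6 * 70 = 420.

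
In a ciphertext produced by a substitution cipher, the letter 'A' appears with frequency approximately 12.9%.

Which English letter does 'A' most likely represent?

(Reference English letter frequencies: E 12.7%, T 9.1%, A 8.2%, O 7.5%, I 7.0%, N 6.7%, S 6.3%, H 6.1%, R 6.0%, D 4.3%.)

Step 1: The observed frequency is 12.9%.
Step 2: Compare with English frequencies:
  E: 12.7% (difference: 0.2%) <-- closest
  T: 9.1% (difference: 3.8%)
  A: 8.2% (difference: 4.7%)
  O: 7.5% (difference: 5.4%)
  I: 7.0% (difference: 5.9%)
  N: 6.7% (difference: 6.2%)
  S: 6.3% (difference: 6.6%)
  H: 6.1% (difference: 6.8%)
  R: 6.0% (difference: 6.9%)
  D: 4.3% (difference: 8.6%)
Step 3: 'A' most likely represents 'E' (frequency 12.7%).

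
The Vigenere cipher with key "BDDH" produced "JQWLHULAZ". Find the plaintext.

Step 1: Extend key: BDDHBDDHB
Step 2: Decrypt each letter (c - k) mod 26:
  J(9) - B(1) = (9-1) mod 26 = 8 = I
  Q(16) - D(3) = (16-3) mod 26 = 13 = N
  W(22) - D(3) = (22-3) mod 26 = 19 = T
  L(11) - H(7) = (11-7) mod 26 = 4 = E
  H(7) - B(1) = (7-1) mod 26 = 6 = G
  U(20) - D(3) = (20-3) mod 26 = 17 = R
  L(11) - D(3) = (11-3) mod 26 = 8 = I
  A(0) - H(7) = (0-7) mod 26 = 19 = T
  Z(25) - B(1) = (25-1) mod 26 = 24 = Y
Plaintext: INTEGRITY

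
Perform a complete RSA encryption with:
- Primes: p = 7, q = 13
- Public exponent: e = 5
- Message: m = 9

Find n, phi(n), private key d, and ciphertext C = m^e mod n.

Step 1: n = 7 * 13 = 91.
Step 2: phi(n) = (7-1)(13-1) = 6 * 12 = 72.
Step 3: Find d = 5^(-1) mod 72 = 29.
  Verify: 5 * 29 = 145 = 1 (mod 72).
Step 4: C = 9^5 mod 91 = 81.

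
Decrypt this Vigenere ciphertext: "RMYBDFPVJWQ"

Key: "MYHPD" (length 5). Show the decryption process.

Step 1: Key 'MYHPD' has length 5. Extended key: MYHPDMYHPDM
Step 2: Decrypt each position:
  R(17) - M(12) = 5 = F
  M(12) - Y(24) = 14 = O
  Y(24) - H(7) = 17 = R
  B(1) - P(15) = 12 = M
  D(3) - D(3) = 0 = A
  F(5) - M(12) = 19 = T
  P(15) - Y(24) = 17 = R
  V(21) - H(7) = 14 = O
  J(9) - P(15) = 20 = U
  W(22) - D(3) = 19 = T
  Q(16) - M(12) = 4 = E
Plaintext: FORMATROUTE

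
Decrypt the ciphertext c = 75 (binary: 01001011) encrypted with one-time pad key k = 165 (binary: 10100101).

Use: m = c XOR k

Step 1: XOR ciphertext with key:
  Ciphertext: 01001011
  Key:        10100101
  XOR:        11101110
Step 2: Plaintext = 11101110 = 238 in decimal.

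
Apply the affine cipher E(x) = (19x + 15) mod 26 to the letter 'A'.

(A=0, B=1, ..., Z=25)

Step 1: Convert 'A' to number: x = 0.
Step 2: E(0) = (19 * 0 + 15) mod 26 = 15 mod 26 = 15.
Step 3: Convert 15 back to letter: P.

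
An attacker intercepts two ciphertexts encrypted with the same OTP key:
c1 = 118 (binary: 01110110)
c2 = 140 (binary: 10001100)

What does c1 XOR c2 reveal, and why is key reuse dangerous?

Step 1: c1 XOR c2 = (m1 XOR k) XOR (m2 XOR k).
Step 2: By XOR associativity/commutativity: = m1 XOR m2 XOR k XOR k = m1 XOR m2.
Step 3: 01110110 XOR 10001100 = 11111010 = 250.
Step 4: The key cancels out! An attacker learns m1 XOR m2 = 250, revealing the relationship between plaintexts.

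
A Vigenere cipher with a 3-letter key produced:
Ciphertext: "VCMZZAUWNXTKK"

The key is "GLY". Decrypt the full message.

Step 1: Key 'GLY' has length 3. Extended key: GLYGLYGLYGLYG
Step 2: Decrypt each position:
  V(21) - G(6) = 15 = P
  C(2) - L(11) = 17 = R
  M(12) - Y(24) = 14 = O
  Z(25) - G(6) = 19 = T
  Z(25) - L(11) = 14 = O
  A(0) - Y(24) = 2 = C
  U(20) - G(6) = 14 = O
  W(22) - L(11) = 11 = L
  N(13) - Y(24) = 15 = P
  X(23) - G(6) = 17 = R
  T(19) - L(11) = 8 = I
  K(10) - Y(24) = 12 = M
  K(10) - G(6) = 4 = E
Plaintext: PROTOCOLPRIME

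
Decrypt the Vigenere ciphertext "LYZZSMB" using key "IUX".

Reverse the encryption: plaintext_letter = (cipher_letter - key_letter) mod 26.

Step 1: Extend key: IUXIUXI
Step 2: Decrypt each letter (c - k) mod 26:
  L(11) - I(8) = (11-8) mod 26 = 3 = D
  Y(24) - U(20) = (24-20) mod 26 = 4 = E
  Z(25) - X(23) = (25-23) mod 26 = 2 = C
  Z(25) - I(8) = (25-8) mod 26 = 17 = R
  S(18) - U(20) = (18-20) mod 26 = 24 = Y
  M(12) - X(23) = (12-23) mod 26 = 15 = P
  B(1) - I(8) = (1-8) mod 26 = 19 = T
Plaintext: DECRYPT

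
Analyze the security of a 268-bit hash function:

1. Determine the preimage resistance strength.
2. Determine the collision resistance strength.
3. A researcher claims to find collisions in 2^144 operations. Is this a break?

Step 1: Preimage resistance requires brute-force of 2^268 operations.
Step 2: Collision resistance (birthday bound) = 2^(268/2) = 2^134.
Step 3: The claimed attack costs 2^144 operations.
Step 4: Since 2^144 >= 2^134, the claimed attack is no faster than the generic birthday attack, so this does not break collision resistance.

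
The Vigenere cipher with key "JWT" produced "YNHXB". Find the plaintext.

Step 1: Extend key: JWTJW
Step 2: Decrypt each letter (c - k) mod 26:
  Y(24) - J(9) = (24-9) mod 26 = 15 = P
  N(13) - W(22) = (13-22) mod 26 = 17 = R
  H(7) - T(19) = (7-19) mod 26 = 14 = O
  X(23) - J(9) = (23-9) mod 26 = 14 = O
  B(1) - W(22) = (1-22) mod 26 = 5 = F
Plaintext: PROOF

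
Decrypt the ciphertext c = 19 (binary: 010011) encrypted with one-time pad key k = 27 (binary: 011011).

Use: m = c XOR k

Step 1: XOR ciphertext with key:
  Ciphertext: 010011
  Key:        011011
  XOR:        001000
Step 2: Plaintext = 001000 = 8 in decimal.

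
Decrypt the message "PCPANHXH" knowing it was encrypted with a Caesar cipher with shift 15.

Step 1: Reverse the shift by subtracting 15 from each letter position.
  P (position 15) -> position (15-15) mod 26 = 0 -> A
  C (position 2) -> position (2-15) mod 26 = 13 -> N
  P (position 15) -> position (15-15) mod 26 = 0 -> A
  A (position 0) -> position (0-15) mod 26 = 11 -> L
  N (position 13) -> position (13-15) mod 26 = 24 -> Y
  H (position 7) -> position (7-15) mod 26 = 18 -> S
  X (position 23) -> position (23-15) mod 26 = 8 -> I
  H (position 7) -> position (7-15) mod 26 = 18 -> S
Decrypted message: ANALYSIS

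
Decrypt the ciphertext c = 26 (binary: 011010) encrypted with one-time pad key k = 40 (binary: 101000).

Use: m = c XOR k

Step 1: XOR ciphertext with key:
  Ciphertext: 011010
  Key:        101000
  XOR:        110010
Step 2: Plaintext = 110010 = 50 in decimal.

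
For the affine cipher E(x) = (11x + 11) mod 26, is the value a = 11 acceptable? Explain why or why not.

Step 1: Compute gcd(11, 26).
Step 2: gcd(11, 26) = 1.
Since gcd = 1, 11 is coprime with 26, so it is a valid key.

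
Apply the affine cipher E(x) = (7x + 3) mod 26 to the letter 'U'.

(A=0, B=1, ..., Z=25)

Step 1: Convert 'U' to number: x = 20.
Step 2: E(20) = (7 * 20 + 3) mod 26 = 143 mod 26 = 13.
Step 3: Convert 13 back to letter: N.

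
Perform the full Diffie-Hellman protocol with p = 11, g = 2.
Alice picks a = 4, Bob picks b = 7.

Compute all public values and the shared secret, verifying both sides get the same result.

Step 1: A = g^a mod p = 2^4 mod 11 = 5.
Step 2: B = g^b mod p = 2^7 mod 11 = 7.
Step 3: Alice computes s = B^a mod p = 7^4 mod 11 = 3.
Step 4: Bob computes s = A^b mod p = 5^7 mod 11 = 3.
Both sides agree: shared secret = 3.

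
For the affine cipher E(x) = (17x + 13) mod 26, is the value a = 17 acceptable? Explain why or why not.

Step 1: Compute gcd(17, 26).
Step 2: gcd(17, 26) = 1.
Since gcd = 1, 17 is coprime with 26, so it is a valid key.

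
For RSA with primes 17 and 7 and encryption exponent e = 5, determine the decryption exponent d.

Step 1: n = 17 * 7 = 119.
Step 2: phi(n) = 16 * 6 = 96.
Step 3: Find d such that 5 * d = 1 (mod 96).
Step 4: d = 5^(-1) mod 96 = 77.
Verification: 5 * 77 = 385 = 4 * 96 + 1.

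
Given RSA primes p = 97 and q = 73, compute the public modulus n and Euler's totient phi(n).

Step 1: n = p * q = 97 * 73 = 7081.
Step 2: phi(n) = (p-1)(q-1) = 96 * 72 = 6912.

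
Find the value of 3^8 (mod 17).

Step 1: Compute 3^8 mod 17 step by step, reducing modulo 17 at each step.
  3^1 mod 17 = 3
  3^2 mod 17 = (3 * 3) mod 17 = 9
  3^3 mod 17 = (9 * 3) mod 17 = 10
  3^4 mod 17 = (10 * 3) mod 17 = 13
  3^5 mod 17 = (13 * 3) mod 17 = 5
  3^6 mod 17 = (5 * 3) mod 17 = 15
  3^7 mod 17 = (15 * 3) mod 17 = 11
  3^8 mod 17 = (11 * 3) mod 17 = 16
Step 2: Result = 16.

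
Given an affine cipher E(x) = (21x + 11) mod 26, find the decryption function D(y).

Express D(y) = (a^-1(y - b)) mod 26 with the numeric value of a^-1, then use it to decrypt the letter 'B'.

Step 1: Find a^-1, the modular inverse of 21 mod 26.
Step 2: We need 21 * a^-1 = 1 (mod 26).
Step 3: 21 * 5 = 105 = 4 * 26 + 1, so a^-1 = 5.
Step 4: D(y) = 5(y - 11) mod 26.
Step 5: Apply to 'B' (y = 1): D(1) = 5 * (1 - 11) mod 26 = 5 * -10 mod 26 = 2 -> 'C'.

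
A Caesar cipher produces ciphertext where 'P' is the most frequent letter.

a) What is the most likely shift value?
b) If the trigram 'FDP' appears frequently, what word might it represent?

Step 1: In English, 'E' is the most frequent letter (12.7%).
Step 2: The most frequent ciphertext letter is 'P' (position 15).
Step 3: Shift = (15 - 4) mod 26 = 11.
Step 4: Decrypt 'FDP' by shifting back 11:
  F -> U
  D -> S
  P -> E
Step 5: 'FDP' decrypts to 'USE'.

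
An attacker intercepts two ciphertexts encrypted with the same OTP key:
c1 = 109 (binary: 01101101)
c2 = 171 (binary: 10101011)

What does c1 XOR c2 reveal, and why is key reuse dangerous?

Step 1: c1 XOR c2 = (m1 XOR k) XOR (m2 XOR k).
Step 2: By XOR associativity/commutativity: = m1 XOR m2 XOR k XOR k = m1 XOR m2.
Step 3: 01101101 XOR 10101011 = 11000110 = 198.
Step 4: The key cancels out! An attacker learns m1 XOR m2 = 198, revealing the relationship between plaintexts.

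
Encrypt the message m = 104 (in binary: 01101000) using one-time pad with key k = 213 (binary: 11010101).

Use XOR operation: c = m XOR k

Step 1: Write out the XOR operation bit by bit:
  Message: 01101000
  Key:     11010101
  XOR:     10111101
Step 2: Convert to decimal: 10111101 = 189.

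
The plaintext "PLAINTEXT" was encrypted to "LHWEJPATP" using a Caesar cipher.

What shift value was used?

Step 1: Compare first letters: P (position 15) -> L (position 11).
Step 2: Shift = (11 - 15) mod 26 = 22.
The shift value is 22.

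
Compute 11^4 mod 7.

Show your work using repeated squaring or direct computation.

Step 1: Compute 11^4 mod 7 step by step, reducing modulo 7 at each step.
  11^1 mod 7 = 4
  11^2 mod 7 = (4 * 11) mod 7 = 2
  11^3 mod 7 = (2 * 11) mod 7 = 1
  11^4 mod 7 = (1 * 11) mod 7 = 4
Step 2: Result = 4.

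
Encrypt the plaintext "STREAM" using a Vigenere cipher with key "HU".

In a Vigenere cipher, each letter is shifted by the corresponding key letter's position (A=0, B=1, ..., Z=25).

Step 1: Repeat key to match plaintext length:
  Plaintext: STREAM
  Key:       HUHUHU
Step 2: Encrypt each letter:
  S(18) + H(7) = (18+7) mod 26 = 25 = Z
  T(19) + U(20) = (19+20) mod 26 = 13 = N
  R(17) + H(7) = (17+7) mod 26 = 24 = Y
  E(4) + U(20) = (4+20) mod 26 = 24 = Y
  A(0) + H(7) = (0+7) mod 26 = 7 = H
  M(12) + U(20) = (12+20) mod 26 = 6 = G
Ciphertext: ZNYYHG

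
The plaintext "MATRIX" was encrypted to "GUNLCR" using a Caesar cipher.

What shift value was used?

Step 1: Compare first letters: M (position 12) -> G (position 6).
Step 2: Shift = (6 - 12) mod 26 = 20.
The shift value is 20.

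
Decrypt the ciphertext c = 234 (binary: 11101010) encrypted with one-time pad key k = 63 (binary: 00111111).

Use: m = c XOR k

Step 1: XOR ciphertext with key:
  Ciphertext: 11101010
  Key:        00111111
  XOR:        11010101
Step 2: Plaintext = 11010101 = 213 in decimal.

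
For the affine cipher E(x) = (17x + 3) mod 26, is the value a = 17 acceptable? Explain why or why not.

Step 1: Compute gcd(17, 26).
Step 2: gcd(17, 26) = 1.
Since gcd = 1, 17 is coprime with 26, so it is a valid key.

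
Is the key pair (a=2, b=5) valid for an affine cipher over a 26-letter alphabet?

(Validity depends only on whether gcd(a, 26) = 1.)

Step 1: Compute gcd(2, 26).
Step 2: gcd(2, 26) = 2.
Since gcd = 2 != 1, 2 shares a common factor with 26, so it cannot be used.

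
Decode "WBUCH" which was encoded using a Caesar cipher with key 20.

Step 1: Reverse the shift by subtracting 20 from each letter position.
  W (position 22) -> position (22-20) mod 26 = 2 -> C
  B (position 1) -> position (1-20) mod 26 = 7 -> H
  U (position 20) -> position (20-20) mod 26 = 0 -> A
  C (position 2) -> position (2-20) mod 26 = 8 -> I
  H (position 7) -> position (7-20) mod 26 = 13 -> N
Decrypted message: CHAIN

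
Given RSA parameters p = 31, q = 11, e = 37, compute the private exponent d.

Step 1: n = 31 * 11 = 341.
Step 2: phi(n) = 30 * 10 = 300.
Step 3: Find d such that 37 * d = 1 (mod 300).
Step 4: d = 37^(-1) mod 300 = 73.
Verification: 37 * 73 = 2701 = 9 * 300 + 1.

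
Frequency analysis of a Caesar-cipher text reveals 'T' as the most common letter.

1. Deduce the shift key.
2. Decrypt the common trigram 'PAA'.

Step 1: In English, 'E' is the most frequent letter (12.7%).
Step 2: The most frequent ciphertext letter is 'T' (position 19).
Step 3: Shift = (19 - 4) mod 26 = 15.
Step 4: Decrypt 'PAA' by shifting back 15:
  P -> A
  A -> L
  A -> L
Step 5: 'PAA' decrypts to 'ALL'.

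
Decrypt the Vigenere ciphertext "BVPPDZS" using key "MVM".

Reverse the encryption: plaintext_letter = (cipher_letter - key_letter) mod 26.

Step 1: Extend key: MVMMVMM
Step 2: Decrypt each letter (c - k) mod 26:
  B(1) - M(12) = (1-12) mod 26 = 15 = P
  V(21) - V(21) = (21-21) mod 26 = 0 = A
  P(15) - M(12) = (15-12) mod 26 = 3 = D
  P(15) - M(12) = (15-12) mod 26 = 3 = D
  D(3) - V(21) = (3-21) mod 26 = 8 = I
  Z(25) - M(12) = (25-12) mod 26 = 13 = N
  S(18) - M(12) = (18-12) mod 26 = 6 = G
Plaintext: PADDING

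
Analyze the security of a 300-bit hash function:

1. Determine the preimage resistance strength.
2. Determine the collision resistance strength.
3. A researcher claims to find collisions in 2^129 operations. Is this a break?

Step 1: Preimage resistance requires brute-force of 2^300 operations.
Step 2: Collision resistance (birthday bound) = 2^(300/2) = 2^150.
Step 3: The claimed attack costs 2^129 operations.
Step 4: Since 2^129 < 2^150, the claimed attack beats the generic birthday bound, so collision resistance is broken.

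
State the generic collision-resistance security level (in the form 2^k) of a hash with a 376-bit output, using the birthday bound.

Step 1: The birthday paradox gives collision probability ~50% after sqrt(2^n) = 2^(n/2) hashes.
Step 2: For 376-bit output: 2^(376/2) = 2^188.
Step 3: Approximately 2^188 hash computations needed.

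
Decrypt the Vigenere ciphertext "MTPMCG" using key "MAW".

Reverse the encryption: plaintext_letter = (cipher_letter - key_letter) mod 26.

Step 1: Extend key: MAWMAW
Step 2: Decrypt each letter (c - k) mod 26:
  M(12) - M(12) = (12-12) mod 26 = 0 = A
  T(19) - A(0) = (19-0) mod 26 = 19 = T
  P(15) - W(22) = (15-22) mod 26 = 19 = T
  M(12) - M(12) = (12-12) mod 26 = 0 = A
  C(2) - A(0) = (2-0) mod 26 = 2 = C
  G(6) - W(22) = (6-22) mod 26 = 10 = K
Plaintext: ATTACK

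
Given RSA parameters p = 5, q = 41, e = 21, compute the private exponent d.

Step 1: n = 5 * 41 = 205.
Step 2: phi(n) = 4 * 40 = 160.
Step 3: Find d such that 21 * d = 1 (mod 160).
Step 4: d = 21^(-1) mod 160 = 61.
Verification: 21 * 61 = 1281 = 8 * 160 + 1.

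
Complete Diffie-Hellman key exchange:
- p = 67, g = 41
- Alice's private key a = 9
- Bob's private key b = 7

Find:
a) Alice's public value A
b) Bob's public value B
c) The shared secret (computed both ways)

Step 1: A = g^a mod p = 41^9 mod 67 = 5.
Step 2: B = g^b mod p = 41^7 mod 67 = 12.
Step 3: Alice computes s = B^a mod p = 12^9 mod 67 = 3.
Step 4: Bob computes s = A^b mod p = 5^7 mod 67 = 3.
Both sides agree: shared secret = 3.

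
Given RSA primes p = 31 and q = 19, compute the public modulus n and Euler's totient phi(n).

Step 1: n = p * q = 31 * 19 = 589.
Step 2: phi(n) = (p-1)(q-1) = 30 * 18 = 540.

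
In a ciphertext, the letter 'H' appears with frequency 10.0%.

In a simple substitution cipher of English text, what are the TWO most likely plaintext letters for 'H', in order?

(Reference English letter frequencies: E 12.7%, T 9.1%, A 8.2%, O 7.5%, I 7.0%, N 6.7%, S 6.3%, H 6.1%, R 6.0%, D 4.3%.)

Step 1: Observed frequency of 'H' is 10.0%.
Step 2: Compute distances to each reference frequency and sort:
  T (9.1%): difference = 0.9% <-- BEST
  A (8.2%): difference = 1.8% <-- RUNNER-UP
  O (7.5%): difference = 2.5%
  E (12.7%): difference = 2.7%
  I (7.0%): difference = 3.0%
Step 3: Most likely is 'T' (9.1%, diff 0.9%); second most likely is 'A' (8.2%, diff 1.8%).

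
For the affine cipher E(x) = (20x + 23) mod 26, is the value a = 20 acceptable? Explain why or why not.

Step 1: Compute gcd(20, 26).
Step 2: gcd(20, 26) = 2.
Since gcd = 2 != 1, 20 shares a common factor with 26, so it cannot be used.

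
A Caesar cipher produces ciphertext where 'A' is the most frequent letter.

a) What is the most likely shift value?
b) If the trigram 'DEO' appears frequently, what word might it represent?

Step 1: In English, 'E' is the most frequent letter (12.7%).
Step 2: The most frequent ciphertext letter is 'A' (position 0).
Step 3: Shift = (0 - 4) mod 26 = 22.
Step 4: Decrypt 'DEO' by shifting back 22:
  D -> H
  E -> I
  O -> S
Step 5: 'DEO' decrypts to 'HIS'.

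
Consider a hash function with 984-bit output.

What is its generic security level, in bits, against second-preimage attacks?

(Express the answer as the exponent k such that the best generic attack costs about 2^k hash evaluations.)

Step 1: The hash has a 984-bit output.
Step 2: Second-preimage resistance means: given a specific input x, it should be infeasible to find a different y with h(y) = h(x).
With a 984-bit output, a generic search for a second preimage costs about 2^984 evaluations (each trial matches the fixed target with probability 2^-984).
Step 3: Security level = 984 bits.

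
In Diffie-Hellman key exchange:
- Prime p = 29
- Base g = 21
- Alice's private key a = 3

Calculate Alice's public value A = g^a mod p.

Step 1: A = g^a mod p = 21^3 mod 29.
  21^1 mod 29 = 21
  21^2 mod 29 = (21 * 21) mod 29 = 6
  21^3 mod 29 = (6 * 21) mod 29 = 10
Result: A = 10.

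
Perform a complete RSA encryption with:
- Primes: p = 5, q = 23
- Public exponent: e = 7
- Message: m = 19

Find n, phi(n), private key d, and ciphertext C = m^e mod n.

Step 1: n = 5 * 23 = 115.
Step 2: phi(n) = (5-1)(23-1) = 4 * 22 = 88.
Step 3: Find d = 7^(-1) mod 88 = 63.
  Verify: 7 * 63 = 441 = 1 (mod 88).
Step 4: C = 19^7 mod 115 = 84.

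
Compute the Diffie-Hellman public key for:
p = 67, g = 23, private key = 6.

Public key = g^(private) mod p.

Step 1: A = g^a mod p = 23^6 mod 67.
  23^1 mod 67 = 23
  23^2 mod 67 = (23 * 23) mod 67 = 60
  23^3 mod 67 = (60 * 23) mod 67 = 40
  23^4 mod 67 = (40 * 23) mod 67 = 49
  23^5 mod 67 = (49 * 23) mod 67 = 55
  23^6 mod 67 = (55 * 23) mod 67 = 59
Result: A = 59.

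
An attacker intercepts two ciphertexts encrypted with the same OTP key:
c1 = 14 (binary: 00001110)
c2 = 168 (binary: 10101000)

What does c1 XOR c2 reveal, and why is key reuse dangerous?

Step 1: c1 XOR c2 = (m1 XOR k) XOR (m2 XOR k).
Step 2: By XOR associativity/commutativity: = m1 XOR m2 XOR k XOR k = m1 XOR m2.
Step 3: 00001110 XOR 10101000 = 10100110 = 166.
Step 4: The key cancels out! An attacker learns m1 XOR m2 = 166, revealing the relationship between plaintexts.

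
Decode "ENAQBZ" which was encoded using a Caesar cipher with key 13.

Step 1: Reverse the shift by subtracting 13 from each letter position.
  E (position 4) -> position (4-13) mod 26 = 17 -> R
  N (position 13) -> position (13-13) mod 26 = 0 -> A
  A (position 0) -> position (0-13) mod 26 = 13 -> N
  Q (position 16) -> position (16-13) mod 26 = 3 -> D
  B (position 1) -> position (1-13) mod 26 = 14 -> O
  Z (position 25) -> position (25-13) mod 26 = 12 -> M
Decrypted message: RANDOM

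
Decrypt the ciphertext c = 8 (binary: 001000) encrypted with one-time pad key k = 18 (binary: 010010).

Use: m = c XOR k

Step 1: XOR ciphertext with key:
  Ciphertext: 001000
  Key:        010010
  XOR:        011010
Step 2: Plaintext = 011010 = 26 in decimal.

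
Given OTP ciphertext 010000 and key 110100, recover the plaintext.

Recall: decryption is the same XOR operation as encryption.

Step 1: XOR ciphertext with key:
  Ciphertext: 010000
  Key:        110100
  XOR:        100100
Step 2: Plaintext = 100100 = 36 in decimal.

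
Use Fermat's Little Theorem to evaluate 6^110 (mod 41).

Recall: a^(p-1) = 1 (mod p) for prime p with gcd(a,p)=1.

Step 1: Since 41 is prime, by Fermat's Little Theorem: 6^40 = 1 (mod 41).
Step 2: Reduce exponent: 110 mod 40 = 30.
Step 3: So 6^110 = 6^30 (mod 41).
Step 4: 6^30 mod 41 = 9.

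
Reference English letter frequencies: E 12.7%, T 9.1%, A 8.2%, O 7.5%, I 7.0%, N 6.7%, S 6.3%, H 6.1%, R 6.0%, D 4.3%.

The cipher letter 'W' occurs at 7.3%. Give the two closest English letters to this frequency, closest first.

Step 1: Observed frequency of 'W' is 7.3%.
Step 2: Compute distances to each reference frequency and sort:
  O (7.5%): difference = 0.2% <-- BEST
  I (7.0%): difference = 0.3% <-- RUNNER-UP
  N (6.7%): difference = 0.6%
  A (8.2%): difference = 0.9%
  S (6.3%): difference = 1.0%
Step 3: Most likely is 'O' (7.5%, diff 0.2%); second most likely is 'I' (7.0%, diff 0.3%).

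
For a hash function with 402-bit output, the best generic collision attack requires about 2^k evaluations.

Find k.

Step 1: The hash has a 402-bit output.
Step 2: Collision resistance means it should be infeasible to find any x != y with h(x) = h(y).
By the birthday bound, a generic collision search succeeds after about sqrt(2^402) = 2^(402/2) = 2^201 evaluations.
Step 3: Security level = 201 bits.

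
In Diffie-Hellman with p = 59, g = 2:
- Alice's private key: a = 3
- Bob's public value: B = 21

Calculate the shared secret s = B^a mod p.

Step 1: s = B^a mod p = 21^3 mod 59.
  21^1 mod 59 = 21
  21^2 mod 59 = (21 * 21) mod 59 = 28
  21^3 mod 59 = (28 * 21) mod 59 = 57
Result: shared secret = 57.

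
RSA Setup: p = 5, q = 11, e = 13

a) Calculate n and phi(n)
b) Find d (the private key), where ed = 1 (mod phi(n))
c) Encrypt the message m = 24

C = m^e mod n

Step 1: n = 5 * 11 = 55.
Step 2: phi(n) = (5-1)(11-1) = 4 * 10 = 40.
Step 3: Find d = 13^(-1) mod 40 = 37.
  Verify: 13 * 37 = 481 = 1 (mod 40).
Step 4: C = 24^13 mod 55 = 19.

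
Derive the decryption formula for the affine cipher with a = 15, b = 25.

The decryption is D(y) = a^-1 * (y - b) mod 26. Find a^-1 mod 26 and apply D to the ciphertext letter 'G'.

Step 1: Find a^-1, the modular inverse of 15 mod 26.
Step 2: We need 15 * a^-1 = 1 (mod 26).
Step 3: 15 * 7 = 105 = 4 * 26 + 1, so a^-1 = 7.
Step 4: D(y) = 7(y - 25) mod 26.
Step 5: Apply to 'G' (y = 6): D(6) = 7 * (6 - 25) mod 26 = 7 * -19 mod 26 = 23 -> 'X'.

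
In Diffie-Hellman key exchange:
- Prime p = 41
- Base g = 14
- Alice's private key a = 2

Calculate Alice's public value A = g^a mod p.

Step 1: A = g^a mod p = 14^2 mod 41.
  14^1 mod 41 = 14
  14^2 mod 41 = (14 * 14) mod 41 = 32
Result: A = 32.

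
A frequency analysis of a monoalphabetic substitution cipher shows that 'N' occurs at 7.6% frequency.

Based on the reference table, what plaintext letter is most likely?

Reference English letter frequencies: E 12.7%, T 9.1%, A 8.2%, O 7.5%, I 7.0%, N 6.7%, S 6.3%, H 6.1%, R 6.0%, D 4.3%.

Step 1: The observed frequency is 7.6%.
Step 2: Compare with English frequencies:
  E: 12.7% (difference: 5.1%)
  T: 9.1% (difference: 1.5%)
  A: 8.2% (difference: 0.6%)
  O: 7.5% (difference: 0.1%) <-- closest
  I: 7.0% (difference: 0.6%)
  N: 6.7% (difference: 0.9%)
  S: 6.3% (difference: 1.3%)
  H: 6.1% (difference: 1.5%)
  R: 6.0% (difference: 1.6%)
  D: 4.3% (difference: 3.3%)
Step 3: 'N' most likely represents 'O' (frequency 7.5%).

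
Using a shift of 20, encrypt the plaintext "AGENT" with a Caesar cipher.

Step 1: For each letter, shift forward by 20 positions (mod 26).
  A (position 0) -> position (0+20) mod 26 = 20 -> U
  G (position 6) -> position (6+20) mod 26 = 0 -> A
  E (position 4) -> position (4+20) mod 26 = 24 -> Y
  N (position 13) -> position (13+20) mod 26 = 7 -> H
  T (position 19) -> position (19+20) mod 26 = 13 -> N
Result: UAYHN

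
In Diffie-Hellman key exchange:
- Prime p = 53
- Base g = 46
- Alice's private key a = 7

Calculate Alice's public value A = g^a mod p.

Step 1: A = g^a mod p = 46^7 mod 53.
  46^1 mod 53 = 46
  46^2 mod 53 = (46 * 46) mod 53 = 49
  46^3 mod 53 = (49 * 46) mod 53 = 28
  46^4 mod 53 = (28 * 46) mod 53 = 16
  46^5 mod 53 = (16 * 46) mod 53 = 47
  46^6 mod 53 = (47 * 46) mod 53 = 42
  46^7 mod 53 = (42 * 46) mod 53 = 24
Result: A = 24.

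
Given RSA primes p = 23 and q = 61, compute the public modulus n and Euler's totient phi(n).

Step 1: n = p * q = 23 * 61 = 1403.
Step 2: phi(n) = (p-1)(q-1) = 22 * 60 = 1320.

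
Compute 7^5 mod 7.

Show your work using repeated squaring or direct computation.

Step 1: Compute 7^5 mod 7 step by step, reducing modulo 7 at each step.
  7^1 mod 7 = 0
  7^2 mod 7 = (0 * 7) mod 7 = 0
  7^3 mod 7 = (0 * 7) mod 7 = 0
  7^4 mod 7 = (0 * 7) mod 7 = 0
  7^5 mod 7 = (0 * 7) mod 7 = 0
Step 2: Result = 0.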